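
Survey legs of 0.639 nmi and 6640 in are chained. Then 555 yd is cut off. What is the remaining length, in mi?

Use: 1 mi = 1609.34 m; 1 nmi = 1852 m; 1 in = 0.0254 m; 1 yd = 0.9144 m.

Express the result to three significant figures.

0.639 nmi × 1852 = 1183.43 m
6640 in × 0.0254 = 168.656 m
555 yd × 0.9144 = 507.492 m
Net: 1183.43 + 168.656 − 507.492 = 844.594 m
In mi: 844.594 / 1609.34 = 0.524808 mi

0.525 mi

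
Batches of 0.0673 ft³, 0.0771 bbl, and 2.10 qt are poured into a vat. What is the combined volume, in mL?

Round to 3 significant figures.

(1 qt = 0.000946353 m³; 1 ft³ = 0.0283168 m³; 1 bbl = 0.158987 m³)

1.62×10⁴ mL

0.0673 ft³ × 0.0283168 → 0.00190572 m³
0.0771 bbl × 0.158987 → 0.0122579 m³
2.10 qt × 0.000946353 → 0.00198734 m³
Combined: 0.00190572 + 0.0122579 + 0.00198734 = 0.016151 m³
In mL: 0.016151 / 10⁻⁶ = 16151 mL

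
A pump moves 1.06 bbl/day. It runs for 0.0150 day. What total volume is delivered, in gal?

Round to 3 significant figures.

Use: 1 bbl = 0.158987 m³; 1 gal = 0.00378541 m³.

1.06 bbl/day → 1.95053×10⁻⁶ m³/s
0.0150 day → 1296 s
V = Q × t = 1.95053×10⁻⁶ × 1296 = 0.00252789 m³
In gal: 0.00252789 / 0.00378541 = 0.667798 gal

0.668 gal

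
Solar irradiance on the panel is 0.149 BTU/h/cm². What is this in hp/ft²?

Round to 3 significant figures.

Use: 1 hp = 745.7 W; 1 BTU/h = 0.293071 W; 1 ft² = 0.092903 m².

0.0544 hp/ft²

0.149 BTU/h/cm² × 0.293071 W/BTU/h ÷ 0.0001 m²/cm² = 436.676 W/m²
436.676 W/m² ÷ 745.7 W/hp × 0.092903 m²/ft² = 0.0544033 hp/ft²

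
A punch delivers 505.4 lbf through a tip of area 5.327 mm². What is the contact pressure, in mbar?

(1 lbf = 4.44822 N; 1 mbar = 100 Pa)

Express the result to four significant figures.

505.4 lbf × 4.44822 → 2248.13 N
5.327 mm² × 10⁻⁶ → 5.327×10⁻⁶ m²
P = F / A = 2248.13 N / 5.327×10⁻⁶ m² = 4.22026×10⁸ Pa
4.22026×10⁸ Pa ÷ (100 Pa/mbar) = 4.22026×10⁶ mbar

4.220×10⁶ mbar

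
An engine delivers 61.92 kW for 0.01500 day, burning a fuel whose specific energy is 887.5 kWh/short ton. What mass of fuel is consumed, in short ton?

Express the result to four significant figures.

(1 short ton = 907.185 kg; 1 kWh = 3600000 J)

61.92 kW → 61920 W
0.01500 day → 1296 s
E = P × t = 61920 × 1296 = 8.02483×10⁷ J
887.5 kWh/short ton → 3.52188×10⁶ J/kg
m = E / e_s = 8.02483×10⁷ / 3.52188×10⁶ = 22.7856 kg
In short ton: 22.7856 / 907.185 = 0.0251168 short ton

0.02512 short ton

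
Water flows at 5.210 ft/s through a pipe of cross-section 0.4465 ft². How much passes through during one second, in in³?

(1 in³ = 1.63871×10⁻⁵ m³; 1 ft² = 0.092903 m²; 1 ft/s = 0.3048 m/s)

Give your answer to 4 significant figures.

4020 in³

5.210 ft/s × 0.3048 → 1.58801 m/s
0.4465 ft² × 0.092903 → 0.0414812 m²
V = v × A × t = 1.58801 m/s × 0.0414812 m² × 1 s = 0.0658726 m³
0.0658726 m³ ÷ (1.63871×10⁻⁵ m³/in³) = 4019.78 in³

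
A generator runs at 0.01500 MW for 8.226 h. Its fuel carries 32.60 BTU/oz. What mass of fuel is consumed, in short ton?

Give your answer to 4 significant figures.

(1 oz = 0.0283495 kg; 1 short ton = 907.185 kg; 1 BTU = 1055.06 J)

0.01500 MW → 15000 W
8.226 h → 29613.6 s
E = P × t = 15000 × 29613.6 = 4.44204×10⁸ J
32.60 BTU/oz → 1.21325×10⁶ J/kg
m = E / e_s = 4.44204×10⁸ / 1.21325×10⁶ = 366.127 kg
In short ton: 366.127 / 907.185 = 0.403586 short ton

0.4036 short ton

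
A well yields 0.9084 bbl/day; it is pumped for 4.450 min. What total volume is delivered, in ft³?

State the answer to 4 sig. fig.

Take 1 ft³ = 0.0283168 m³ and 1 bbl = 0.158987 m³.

0.9084 bbl/day → 1.67157×10⁻⁶ m³/s
4.450 min → 267 s
V = Q × t = 1.67157×10⁻⁶ × 267 = 4.46309×10⁻⁴ m³
In ft³: 4.46309×10⁻⁴ / 0.0283168 = 0.0157613 ft³

0.01576 ft³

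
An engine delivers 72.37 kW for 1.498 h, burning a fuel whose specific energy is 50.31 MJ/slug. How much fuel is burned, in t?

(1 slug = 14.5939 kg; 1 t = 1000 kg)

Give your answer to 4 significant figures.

0.1132 t

72.37 kW → 72370 W
1.498 h → 5392.8 s
E = P × t = 72370 × 5392.8 = 3.90277×10⁸ J
50.31 MJ/slug → 3.44733×10⁶ J/kg
m = E / e_s = 3.90277×10⁸ / 3.44733×10⁶ = 113.211 kg
In t: 113.211 / 1000 = 0.113211 t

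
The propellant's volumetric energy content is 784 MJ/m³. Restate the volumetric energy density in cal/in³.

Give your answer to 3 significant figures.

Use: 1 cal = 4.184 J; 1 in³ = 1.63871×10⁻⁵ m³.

3070 cal/in³

784 MJ/m³ × 1000000 J/MJ = 7.84×10⁸ J/m³
7.84×10⁸ J/m³ ÷ 4.184 J/cal × 1.63871×10⁻⁵ m³/in³ = 3070.62 cal/in³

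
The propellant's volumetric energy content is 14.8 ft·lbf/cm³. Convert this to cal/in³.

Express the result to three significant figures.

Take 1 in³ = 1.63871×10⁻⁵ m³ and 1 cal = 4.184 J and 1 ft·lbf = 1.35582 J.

78.6 cal/in³

14.8 ft·lbf/cm³ × 1.35582 J/ft·lbf ÷ 10⁻⁶ m³/cm³ = 2.00661×10⁷ J/m³
2.00661×10⁷ J/m³ ÷ 4.184 J/cal × 1.63871×10⁻⁵ m³/in³ = 78.5911 cal/in³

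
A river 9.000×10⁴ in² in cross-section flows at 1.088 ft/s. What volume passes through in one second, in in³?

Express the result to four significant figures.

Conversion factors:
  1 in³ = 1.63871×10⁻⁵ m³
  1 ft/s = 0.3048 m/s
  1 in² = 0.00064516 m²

1.175×10⁶ in³

1.088 ft/s × 0.3048 → 0.331622 m/s
9.000×10⁴ in² × 0.00064516 → 58.0644 m²
V = v × A × t = 0.331622 m/s × 58.0644 m² × 1 s = 19.2554 m³
19.2554 m³ ÷ (1.63871×10⁻⁵ m³/in³) = 1.17503×10⁶ in³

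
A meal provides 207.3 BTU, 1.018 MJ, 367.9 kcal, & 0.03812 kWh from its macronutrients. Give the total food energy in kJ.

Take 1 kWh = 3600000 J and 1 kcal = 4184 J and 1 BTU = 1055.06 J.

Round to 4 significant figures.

207.3 BTU × 1055.06 = 218714 J
1.018 MJ × 1000000 = 1.018×10⁶ J
367.9 kcal × 4184 = 1.53929×10⁶ J
0.03812 kWh × 3600000 = 137232 J
Combined: 218714 + 1.018×10⁶ + 1.53929×10⁶ + 137232 = 2.91324×10⁶ J
In kJ: 2.91324×10⁶ / 1000 = 2913.24 kJ

2913 kJ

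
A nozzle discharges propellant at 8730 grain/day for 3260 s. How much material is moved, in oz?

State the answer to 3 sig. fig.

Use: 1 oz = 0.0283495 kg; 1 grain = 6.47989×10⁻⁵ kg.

8730 grain/day → 6.54739×10⁻⁶ kg/s
m = ṁ × t = 6.54739×10⁻⁶ × 3260 = 0.0213445 kg
In oz: 0.0213445 / 0.0283495 = 0.752906 oz

0.753 oz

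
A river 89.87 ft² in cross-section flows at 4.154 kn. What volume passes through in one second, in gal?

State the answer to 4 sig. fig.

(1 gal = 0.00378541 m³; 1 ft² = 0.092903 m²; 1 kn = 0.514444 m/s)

4.154 kn × 0.514444 → 2.137 m/s
89.87 ft² × 0.092903 → 8.34919 m²
V = v × A × t = 2.137 m/s × 8.34919 m² × 1 s = 17.8422 m³
17.8422 m³ ÷ (0.00378541 m³/gal) = 4713.41 gal

4713 gal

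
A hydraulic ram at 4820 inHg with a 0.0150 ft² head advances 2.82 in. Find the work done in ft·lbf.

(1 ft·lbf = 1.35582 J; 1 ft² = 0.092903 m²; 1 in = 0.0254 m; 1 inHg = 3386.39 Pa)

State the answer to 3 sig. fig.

4820 inHg → 1.63224×10⁷ Pa
0.0150 ft² → 0.00139354 m²
F = P × A = 1.63224×10⁷ × 0.00139354 = 22745.9 N
2.82 in → 0.071628 m
W = F × d = 22745.9 × 0.071628 = 1629.24 J
In ft·lbf: 1629.24 / 1.35582 = 1201.66 ft·lbf

1200 ft·lbf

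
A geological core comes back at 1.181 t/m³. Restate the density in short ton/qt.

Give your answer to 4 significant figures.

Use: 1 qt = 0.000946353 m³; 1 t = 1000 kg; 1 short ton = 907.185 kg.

0.001232 short ton/qt

1.181 t/m³ × 1000 kg/t = 1181 kg/m³
1181 kg/m³ ÷ 907.185 kg/short ton × 0.000946353 m³/qt = 0.00123199 short ton/qt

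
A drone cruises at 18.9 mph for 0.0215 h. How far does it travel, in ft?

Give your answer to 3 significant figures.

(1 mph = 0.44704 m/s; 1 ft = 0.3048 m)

18.9 mph × 0.44704 → 8.44906 m/s
0.0215 h × 3600 → 77.4 s
d = v × t = 8.44906 m/s × 77.4 s = 653.957 m
653.957 m ÷ (0.3048 m/ft) = 2145.53 ft

2150 ft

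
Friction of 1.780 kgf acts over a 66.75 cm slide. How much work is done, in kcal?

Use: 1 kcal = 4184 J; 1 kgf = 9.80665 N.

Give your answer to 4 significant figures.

0.002785 kcal

1.780 kgf × 9.80665 = 17.4558 N
66.75 cm × 0.01 = 0.6675 m
W = F × d = 17.4558 N × 0.6675 m = 11.6517 J
11.6517 J ÷ (4184 J/kcal) = 0.00278482 kcal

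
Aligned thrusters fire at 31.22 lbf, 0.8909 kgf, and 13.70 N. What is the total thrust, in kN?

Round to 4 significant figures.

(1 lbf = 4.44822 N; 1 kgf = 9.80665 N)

0.1613 kN

31.22 lbf × 4.44822 = 138.873 N
0.8909 kgf × 9.80665 = 8.73674 N
13.70 N (already N)
Combined: 138.873 + 8.73674 + 13.7 = 161.31 N
In kN: 161.31 / 1000 = 0.16131 kN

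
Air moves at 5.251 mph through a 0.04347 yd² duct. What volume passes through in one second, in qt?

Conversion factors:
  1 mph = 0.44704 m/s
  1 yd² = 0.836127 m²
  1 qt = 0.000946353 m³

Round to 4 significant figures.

90.16 qt

5.251 mph × 0.44704 = 2.34741 m/s
0.04347 yd² × 0.836127 = 0.0363464 m²
V = v × A × t = 2.34741 m/s × 0.0363464 m² × 1 s = 0.0853199 m³
0.0853199 m³ ÷ (0.000946353 m³/qt) = 90.1565 qt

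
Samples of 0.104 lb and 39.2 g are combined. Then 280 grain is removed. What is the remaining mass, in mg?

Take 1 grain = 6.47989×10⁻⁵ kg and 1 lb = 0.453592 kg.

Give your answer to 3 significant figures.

0.104 lb × 0.453592 = 0.0471736 kg
39.2 g × 0.001 = 0.0392 kg
280 grain × 6.47989×10⁻⁵ = 0.0181437 kg
Result: 0.0471736 + 0.0392 − 0.0181437 = 0.0682299 kg
In mg: 0.0682299 / 10⁻⁶ = 68229.9 mg

6.82×10⁴ mg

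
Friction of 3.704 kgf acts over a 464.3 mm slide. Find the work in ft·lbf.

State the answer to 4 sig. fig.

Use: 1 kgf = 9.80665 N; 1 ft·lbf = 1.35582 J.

3.704 kgf × 9.80665 = 36.3238 N
464.3 mm × 0.001 = 0.4643 m
W = F × d = 36.3238 N × 0.4643 m = 16.8651 J
16.8651 J ÷ (1.35582 J/ft·lbf) = 12.439 ft·lbf

12.44 ft·lbf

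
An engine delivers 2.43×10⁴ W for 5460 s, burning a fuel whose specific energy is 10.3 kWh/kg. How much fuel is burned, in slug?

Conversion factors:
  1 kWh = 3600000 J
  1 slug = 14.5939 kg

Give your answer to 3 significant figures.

0.245 slug

E = P × t = 24300 × 5460 = 1.32678×10⁸ J
10.3 kWh/kg → 3.708×10⁷ J/kg
m = E / e_s = 1.32678×10⁸ / 3.708×10⁷ = 3.57816 kg
In slug: 3.57816 / 14.5939 = 0.245182 slug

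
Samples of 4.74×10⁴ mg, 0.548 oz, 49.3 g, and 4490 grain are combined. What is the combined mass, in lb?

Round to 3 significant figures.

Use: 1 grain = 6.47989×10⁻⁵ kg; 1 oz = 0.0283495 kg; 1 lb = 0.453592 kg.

0.889 lb

4.74×10⁴ mg × 10⁻⁶ = 0.0474 kg
0.548 oz × 0.0283495 = 0.0155355 kg
49.3 g × 0.001 = 0.0493 kg
4490 grain × 6.47989×10⁻⁵ = 0.290947 kg
Combined: 0.0474 + 0.0155355 + 0.0493 + 0.290947 = 0.403182 kg
In lb: 0.403182 / 0.453592 = 0.888865 lb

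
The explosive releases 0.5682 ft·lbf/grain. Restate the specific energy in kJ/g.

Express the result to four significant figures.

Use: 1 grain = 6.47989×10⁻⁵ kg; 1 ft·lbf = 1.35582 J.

0.5682 ft·lbf/grain × 1.35582 J/ft·lbf ÷ 6.47989×10⁻⁵ kg/grain = 11888.7 J/kg
11888.7 J/kg ÷ 1000 J/kJ × 0.001 kg/g = 0.0118887 kJ/g

0.01189 kJ/g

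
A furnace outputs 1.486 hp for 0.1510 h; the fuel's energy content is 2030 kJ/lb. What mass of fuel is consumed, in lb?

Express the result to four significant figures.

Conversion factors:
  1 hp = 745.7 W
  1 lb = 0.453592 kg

1.486 hp → 1108.11 W
0.1510 h → 543.6 s
E = P × t = 1108.11 × 543.6 = 602369 J
2030 kJ/lb → 4.47539×10⁶ J/kg
m = E / e_s = 602369 / 4.47539×10⁶ = 0.134596 kg
In lb: 0.134596 / 0.453592 = 0.296734 lb

0.2967 lb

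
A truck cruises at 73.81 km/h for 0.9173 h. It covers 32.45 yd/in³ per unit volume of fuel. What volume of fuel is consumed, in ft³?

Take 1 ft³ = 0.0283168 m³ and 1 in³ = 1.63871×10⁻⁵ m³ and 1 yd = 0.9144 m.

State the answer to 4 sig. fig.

1.320 ft³

73.81 km/h → 20.5028 m/s
0.9173 h → 3302.28 s
d = v × t = 20.5028 × 3302.28 = 67706 m
32.45 yd/in³ → 1.81071×10⁶ m/m³
V = d / (distance per unit fuel) = 67706 / 1.81071×10⁶ = 0.037392 m³
In ft³: 0.037392 / 0.0283168 = 1.32049 ft³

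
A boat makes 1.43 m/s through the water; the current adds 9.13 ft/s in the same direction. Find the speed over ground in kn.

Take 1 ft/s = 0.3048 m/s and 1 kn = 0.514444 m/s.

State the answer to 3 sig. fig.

1.43 m/s (already m/s)
9.13 ft/s × 0.3048 = 2.78282 m/s
Sum: 1.43 + 2.78282 = 4.21282 m/s
In kn: 4.21282 / 0.514444 = 8.18907 kn

8.19 kn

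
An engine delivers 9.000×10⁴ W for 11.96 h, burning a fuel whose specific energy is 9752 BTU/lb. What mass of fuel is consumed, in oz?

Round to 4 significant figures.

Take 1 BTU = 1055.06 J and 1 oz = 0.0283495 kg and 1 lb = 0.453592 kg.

11.96 h → 43056 s
E = P × t = 90000 × 43056 = 3.87504×10⁹ J
9752 BTU/lb → 2.26833×10⁷ J/kg
m = E / e_s = 3.87504×10⁹ / 2.26833×10⁷ = 170.832 kg
In oz: 170.832 / 0.0283495 = 6025.93 oz

6026 oz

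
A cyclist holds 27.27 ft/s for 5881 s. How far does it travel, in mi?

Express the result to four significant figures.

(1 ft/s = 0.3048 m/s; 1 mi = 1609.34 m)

30.37 mi

27.27 ft/s × 0.3048 = 8.3119 m/s
d = v × t = 8.3119 m/s × 5881 s = 48882.3 m
48882.3 m ÷ (1609.34 m/mi) = 30.3741 mi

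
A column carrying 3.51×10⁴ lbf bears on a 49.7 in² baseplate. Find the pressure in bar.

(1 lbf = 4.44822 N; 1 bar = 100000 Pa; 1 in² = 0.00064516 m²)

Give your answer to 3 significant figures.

48.7 bar

3.51×10⁴ lbf × 4.44822 = 156133 N
49.7 in² × 0.00064516 = 0.0320645 m²
P = F / A = 156133 N / 0.0320645 m² = 4.86934×10⁶ Pa
4.86934×10⁶ Pa ÷ (100000 Pa/bar) = 48.6934 bar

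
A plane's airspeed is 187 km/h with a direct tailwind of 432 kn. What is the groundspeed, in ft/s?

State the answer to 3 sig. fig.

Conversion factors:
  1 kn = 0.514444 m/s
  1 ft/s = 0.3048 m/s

900 ft/s

187 km/h × (1/3.6) = 51.9444 m/s
432 kn × 0.514444 = 222.24 m/s
Total: 51.9444 + 222.24 = 274.184 m/s
In ft/s: 274.184 / 0.3048 = 899.554 ft/s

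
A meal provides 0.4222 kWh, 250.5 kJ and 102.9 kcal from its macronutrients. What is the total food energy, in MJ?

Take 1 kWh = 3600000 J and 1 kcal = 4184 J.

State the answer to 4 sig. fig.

2.201 MJ

0.4222 kWh × 3600000 = 1.51992×10⁶ J
250.5 kJ × 1000 = 250500 J
102.9 kcal × 4184 = 430534 J
Total: 1.51992×10⁶ + 250500 + 430534 = 2.20095×10⁶ J
In MJ: 2.20095×10⁶ / 1000000 = 2.20095 MJ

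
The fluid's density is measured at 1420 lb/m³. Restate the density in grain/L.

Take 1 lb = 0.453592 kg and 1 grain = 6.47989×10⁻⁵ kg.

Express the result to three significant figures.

1420 lb/m³ × 0.453592 kg/lb = 644.101 kg/m³
644.101 kg/m³ ÷ 6.47989×10⁻⁵ kg/grain × 0.001 m³/L = 9940 grain/L

9940 grain/L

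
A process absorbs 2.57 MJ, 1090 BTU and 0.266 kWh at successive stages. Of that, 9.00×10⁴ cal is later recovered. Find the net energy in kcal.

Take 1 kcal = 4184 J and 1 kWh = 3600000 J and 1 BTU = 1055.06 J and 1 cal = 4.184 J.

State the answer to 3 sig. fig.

1030 kcal

2.57 MJ × 1000000 → 2.57×10⁶ J
1090 BTU × 1055.06 → 1.15002×10⁶ J
0.266 kWh × 3600000 → 957600 J
9.00×10⁴ cal × 4.184 → 376560 J
Sum: 2.57×10⁶ + 1.15002×10⁶ + 957600 − 376560 = 4.30106×10⁶ J
In kcal: 4.30106×10⁶ / 4184 = 1027.98 kcal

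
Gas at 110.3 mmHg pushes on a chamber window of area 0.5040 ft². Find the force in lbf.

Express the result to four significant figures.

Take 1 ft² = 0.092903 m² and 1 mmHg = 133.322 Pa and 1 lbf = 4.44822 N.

110.3 mmHg × 133.322 → 14705.4 Pa
0.5040 ft² × 0.092903 → 0.0468231 m²
F = P × A = 14705.4 Pa × 0.0468231 m² = 688.552 N
688.552 N ÷ (4.44822 N/lbf) = 154.793 lbf

154.8 lbf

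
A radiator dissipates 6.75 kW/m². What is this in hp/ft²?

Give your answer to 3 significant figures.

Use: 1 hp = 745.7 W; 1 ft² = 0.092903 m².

0.841 hp/ft²

6.75 kW/m² × 1000 W/kW = 6750 W/m²
6750 W/m² ÷ 745.7 W/hp × 0.092903 m²/ft² = 0.840948 hp/ft²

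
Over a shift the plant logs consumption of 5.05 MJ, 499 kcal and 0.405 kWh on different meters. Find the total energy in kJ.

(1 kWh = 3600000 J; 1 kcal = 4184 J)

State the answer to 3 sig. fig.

5.05 MJ × 1000000 = 5.05×10⁶ J
499 kcal × 4184 = 2.08782×10⁶ J
0.405 kWh × 3600000 = 1.458×10⁶ J
Total: 5.05×10⁶ + 2.08782×10⁶ + 1.458×10⁶ = 8.59582×10⁶ J
In kJ: 8.59582×10⁶ / 1000 = 8595.82 kJ

8600 kJ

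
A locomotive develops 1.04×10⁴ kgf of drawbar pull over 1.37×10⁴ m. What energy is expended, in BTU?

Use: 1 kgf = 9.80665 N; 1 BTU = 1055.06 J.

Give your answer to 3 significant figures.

1.04×10⁴ kgf × 9.80665 = 101989 N
W = F × d = 101989 N × 13700 m = 1.39725×10⁹ J
1.39725×10⁹ J ÷ (1055.06 J/BTU) = 1.32433×10⁶ BTU

1.32×10⁶ BTU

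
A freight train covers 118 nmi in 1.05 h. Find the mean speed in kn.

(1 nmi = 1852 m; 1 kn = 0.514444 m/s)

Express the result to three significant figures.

112 kn

118 nmi × 1852 → 218536 m
1.05 h × 3600 → 3780 s
v = d / t = 218536 m / 3780 s = 57.8138 m/s
57.8138 m/s ÷ (0.514444 m/s/kn) = 112.381 kn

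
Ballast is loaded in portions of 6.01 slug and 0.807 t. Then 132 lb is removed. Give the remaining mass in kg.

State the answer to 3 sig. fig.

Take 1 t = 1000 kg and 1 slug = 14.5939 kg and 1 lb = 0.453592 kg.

6.01 slug × 14.5939 = 87.7093 kg
0.807 t × 1000 = 807 kg
132 lb × 0.453592 = 59.8741 kg
Net: 87.7093 + 807 − 59.8741 = 834.835 kg

835 kg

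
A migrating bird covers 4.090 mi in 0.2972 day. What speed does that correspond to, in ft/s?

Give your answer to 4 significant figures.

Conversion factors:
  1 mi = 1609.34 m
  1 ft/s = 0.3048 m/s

0.8410 ft/s

4.090 mi × 1609.34 = 6582.2 m
0.2972 day × 86400 = 25678.1 s
v = d / t = 6582.2 m / 25678.1 s = 0.256335 m/s
0.256335 m/s ÷ (0.3048 m/s/ft/s) = 0.840994 ft/s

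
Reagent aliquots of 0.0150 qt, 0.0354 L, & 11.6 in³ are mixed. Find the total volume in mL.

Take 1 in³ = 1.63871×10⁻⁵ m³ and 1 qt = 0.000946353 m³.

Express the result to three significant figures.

0.0150 qt × 0.000946353 = 1.41953×10⁻⁵ m³
0.0354 L × 0.001 = 3.54×10⁻⁵ m³
11.6 in³ × 1.63871×10⁻⁵ = 1.9009×10⁻⁴ m³
Combined: 1.41953×10⁻⁵ + 3.54×10⁻⁵ + 1.9009×10⁻⁴ = 2.39685×10⁻⁴ m³
In mL: 2.39685×10⁻⁴ / 10⁻⁶ = 239.685 mL

240 mL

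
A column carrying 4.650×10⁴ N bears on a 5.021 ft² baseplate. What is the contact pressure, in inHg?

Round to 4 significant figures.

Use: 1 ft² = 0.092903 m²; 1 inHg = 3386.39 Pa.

29.44 inHg

5.021 ft² × 0.092903 = 0.466466 m²
P = F / A = 46500 N / 0.466466 m² = 99685.7 Pa
99685.7 Pa ÷ (3386.39 Pa/inHg) = 29.4372 inHg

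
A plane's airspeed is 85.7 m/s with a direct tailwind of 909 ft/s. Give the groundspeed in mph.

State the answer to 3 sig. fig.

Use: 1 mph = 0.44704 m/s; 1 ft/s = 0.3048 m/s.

811 mph

85.7 m/s (already m/s)
909 ft/s × 0.3048 → 277.063 m/s
Combined: 85.7 + 277.063 = 362.763 m/s
In mph: 362.763 / 0.44704 = 811.478 mph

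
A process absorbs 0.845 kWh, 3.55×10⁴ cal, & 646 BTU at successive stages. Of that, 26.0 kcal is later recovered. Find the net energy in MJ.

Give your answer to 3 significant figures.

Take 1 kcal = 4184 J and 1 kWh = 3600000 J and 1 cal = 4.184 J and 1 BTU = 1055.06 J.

3.76 MJ

0.845 kWh × 3600000 → 3.042×10⁶ J
3.55×10⁴ cal × 4.184 → 148532 J
646 BTU × 1055.06 → 681569 J
26.0 kcal × 4184 → 108784 J
Net: 3.042×10⁶ + 148532 + 681569 − 108784 = 3.76332×10⁶ J
In MJ: 3.76332×10⁶ / 1000000 = 3.76332 MJ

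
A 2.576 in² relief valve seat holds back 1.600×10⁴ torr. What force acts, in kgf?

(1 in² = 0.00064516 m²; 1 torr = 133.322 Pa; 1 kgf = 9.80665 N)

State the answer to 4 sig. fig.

361.5 kgf

1.600×10⁴ torr × 133.322 → 2.13315×10⁶ Pa
2.576 in² × 0.00064516 → 0.00166193 m²
F = P × A = 2.13315×10⁶ Pa × 0.00166193 m² = 3545.15 N
3545.15 N ÷ (9.80665 N/kgf) = 361.505 kgf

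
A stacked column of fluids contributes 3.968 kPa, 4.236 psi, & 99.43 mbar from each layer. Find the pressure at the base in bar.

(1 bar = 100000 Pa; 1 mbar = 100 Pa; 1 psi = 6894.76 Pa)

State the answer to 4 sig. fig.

3.968 kPa × 1000 = 3968 Pa
4.236 psi × 6894.76 = 29206.2 Pa
99.43 mbar × 100 = 9943 Pa
Sum: 3968 + 29206.2 + 9943 = 43117.2 Pa
In bar: 43117.2 / 100000 = 0.431172 bar

0.4312 bar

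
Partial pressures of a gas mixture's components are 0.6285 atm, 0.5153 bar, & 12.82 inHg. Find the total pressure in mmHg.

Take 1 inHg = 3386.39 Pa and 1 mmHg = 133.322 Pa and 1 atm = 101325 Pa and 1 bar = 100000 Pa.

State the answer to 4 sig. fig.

1190 mmHg

0.6285 atm × 101325 = 63682.8 Pa
0.5153 bar × 100000 = 51530 Pa
12.82 inHg × 3386.39 = 43413.5 Pa
Combined: 63682.8 + 51530 + 43413.5 = 158626 Pa
In mmHg: 158626 / 133.322 = 1189.8 mmHg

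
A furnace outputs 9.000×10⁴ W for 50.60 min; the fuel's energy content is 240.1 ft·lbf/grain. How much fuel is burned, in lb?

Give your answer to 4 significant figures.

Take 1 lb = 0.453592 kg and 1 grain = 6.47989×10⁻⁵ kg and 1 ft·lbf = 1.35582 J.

50.60 min → 3036 s
E = P × t = 90000 × 3036 = 2.7324×10⁸ J
240.1 ft·lbf/grain → 5.02373×10⁶ J/kg
m = E / e_s = 2.7324×10⁸ / 5.02373×10⁶ = 54.3899 kg
In lb: 54.3899 / 0.453592 = 119.909 lb

119.9 lb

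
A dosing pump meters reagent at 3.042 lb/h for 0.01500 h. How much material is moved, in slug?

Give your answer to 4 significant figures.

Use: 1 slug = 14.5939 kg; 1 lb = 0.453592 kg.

0.001418 slug

3.042 lb/h → 3.83285×10⁻⁴ kg/s
0.01500 h → 54 s
m = ṁ × t = 3.83285×10⁻⁴ × 54 = 0.0206974 kg
In slug: 0.0206974 / 14.5939 = 0.00141822 slug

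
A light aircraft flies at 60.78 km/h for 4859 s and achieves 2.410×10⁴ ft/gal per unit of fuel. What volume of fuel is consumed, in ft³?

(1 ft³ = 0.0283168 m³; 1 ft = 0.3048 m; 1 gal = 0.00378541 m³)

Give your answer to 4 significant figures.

1.493 ft³

60.78 km/h → 16.8833 m/s
d = v × t = 16.8833 × 4859 = 82036 m
2.410×10⁴ ft/gal → 1.94052×10⁶ m/m³
V = d / (distance per unit fuel) = 82036 / 1.94052×10⁶ = 0.0422753 m³
In ft³: 0.0422753 / 0.0283168 = 1.49294 ft³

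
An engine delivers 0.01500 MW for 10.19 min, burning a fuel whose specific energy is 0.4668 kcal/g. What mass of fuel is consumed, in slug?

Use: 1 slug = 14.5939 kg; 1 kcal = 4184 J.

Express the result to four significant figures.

0.3218 slug

0.01500 MW → 15000 W
10.19 min → 611.4 s
E = P × t = 15000 × 611.4 = 9.171×10⁶ J
0.4668 kcal/g → 1.95309×10⁶ J/kg
m = E / e_s = 9.171×10⁶ / 1.95309×10⁶ = 4.69564 kg
In slug: 4.69564 / 14.5939 = 0.321754 slug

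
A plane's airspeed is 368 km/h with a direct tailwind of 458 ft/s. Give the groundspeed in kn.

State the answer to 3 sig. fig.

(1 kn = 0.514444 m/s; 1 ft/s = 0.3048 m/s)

368 km/h × (1/3.6) = 102.222 m/s
458 ft/s × 0.3048 = 139.598 m/s
Total: 102.222 + 139.598 = 241.82 m/s
In kn: 241.82 / 0.514444 = 470.061 kn

470 kn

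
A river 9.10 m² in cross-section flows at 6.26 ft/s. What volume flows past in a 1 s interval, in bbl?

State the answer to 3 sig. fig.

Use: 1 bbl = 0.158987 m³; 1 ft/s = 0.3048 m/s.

109 bbl

6.26 ft/s × 0.3048 = 1.90805 m/s
V = v × A × t = 1.90805 m/s × 9.1 m² × 1 s = 17.3633 m³
17.3633 m³ ÷ (0.158987 m³/bbl) = 109.212 bbl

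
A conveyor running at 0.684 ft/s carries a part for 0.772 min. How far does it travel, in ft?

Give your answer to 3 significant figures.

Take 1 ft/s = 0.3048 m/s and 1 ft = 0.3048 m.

31.7 ft

0.684 ft/s × 0.3048 = 0.208483 m/s
0.772 min × 60 = 46.32 s
d = v × t = 0.208483 m/s × 46.32 s = 9.65693 m
9.65693 m ÷ (0.3048 m/ft) = 31.6828 ft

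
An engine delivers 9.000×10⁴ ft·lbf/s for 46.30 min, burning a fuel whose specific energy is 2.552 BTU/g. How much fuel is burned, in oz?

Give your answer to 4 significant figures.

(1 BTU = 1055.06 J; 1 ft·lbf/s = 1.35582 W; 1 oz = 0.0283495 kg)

4441 oz

9.000×10⁴ ft·lbf/s → 122024 W
46.30 min → 2778 s
E = P × t = 122024 × 2778 = 3.38983×10⁸ J
2.552 BTU/g → 2.69251×10⁶ J/kg
m = E / e_s = 3.38983×10⁸ / 2.69251×10⁶ = 125.899 kg
In oz: 125.899 / 0.0283495 = 4440.96 oz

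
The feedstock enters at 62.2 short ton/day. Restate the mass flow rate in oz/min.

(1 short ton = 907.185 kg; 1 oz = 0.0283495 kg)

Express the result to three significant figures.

62.2 short ton/day × 907.185 kg/short ton ÷ 86400 s/day = 0.653089 kg/s
0.653089 kg/s ÷ 0.0283495 kg/oz × 60 s/min = 1382.22 oz/min

1380 oz/min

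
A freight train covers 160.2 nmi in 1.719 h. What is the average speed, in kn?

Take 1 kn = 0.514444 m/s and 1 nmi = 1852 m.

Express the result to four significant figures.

160.2 nmi × 1852 = 296690 m
1.719 h × 3600 = 6188.4 s
v = d / t = 296690 m / 6188.4 s = 47.9429 m/s
47.9429 m/s ÷ (0.514444 m/s/kn) = 93.1936 kn

93.19 kn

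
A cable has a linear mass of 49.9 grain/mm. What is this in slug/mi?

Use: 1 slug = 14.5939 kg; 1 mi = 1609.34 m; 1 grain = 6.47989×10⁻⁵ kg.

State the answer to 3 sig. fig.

357 slug/mi

49.9 grain/mm × 6.47989×10⁻⁵ kg/grain ÷ 0.001 m/mm = 3.23347 kg/m
3.23347 kg/m ÷ 14.5939 kg/slug × 1609.34 m/mi = 356.57 slug/mi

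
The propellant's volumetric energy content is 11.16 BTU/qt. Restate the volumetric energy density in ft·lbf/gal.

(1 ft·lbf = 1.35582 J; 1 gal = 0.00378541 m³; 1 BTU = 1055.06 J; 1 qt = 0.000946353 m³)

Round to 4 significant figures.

11.16 BTU/qt × 1055.06 J/BTU ÷ 0.000946353 m³/qt = 1.24419×10⁷ J/m³
1.24419×10⁷ J/m³ ÷ 1.35582 J/ft·lbf × 0.00378541 m³/gal = 34737.4 ft·lbf/gal

3.474×10⁴ ft·lbf/gal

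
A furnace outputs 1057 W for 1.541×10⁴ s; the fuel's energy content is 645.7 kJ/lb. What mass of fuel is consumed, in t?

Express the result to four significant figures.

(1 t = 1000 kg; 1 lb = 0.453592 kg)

E = P × t = 1057 × 15410 = 1.62884×10⁷ J
645.7 kJ/lb → 1.42353×10⁶ J/kg
m = E / e_s = 1.62884×10⁷ / 1.42353×10⁶ = 11.4423 kg
In t: 11.4423 / 1000 = 0.0114423 t

0.01144 t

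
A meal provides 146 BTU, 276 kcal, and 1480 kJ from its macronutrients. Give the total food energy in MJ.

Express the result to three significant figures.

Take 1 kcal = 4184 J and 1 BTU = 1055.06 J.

146 BTU × 1055.06 = 154039 J
276 kcal × 4184 = 1.15478×10⁶ J
1480 kJ × 1000 = 1.48×10⁶ J
Total: 154039 + 1.15478×10⁶ + 1.48×10⁶ = 2.78882×10⁶ J
In MJ: 2.78882×10⁶ / 1000000 = 2.78882 MJ

2.79 MJ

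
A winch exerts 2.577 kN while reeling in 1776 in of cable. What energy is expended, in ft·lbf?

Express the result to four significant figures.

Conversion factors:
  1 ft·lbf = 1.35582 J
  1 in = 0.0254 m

2.577 kN × 1000 → 2577 N
1776 in × 0.0254 → 45.1104 m
W = F × d = 2577 N × 45.1104 m = 116250 J
116250 J ÷ (1.35582 J/ft·lbf) = 85741.5 ft·lbf

8.574×10⁴ ft·lbf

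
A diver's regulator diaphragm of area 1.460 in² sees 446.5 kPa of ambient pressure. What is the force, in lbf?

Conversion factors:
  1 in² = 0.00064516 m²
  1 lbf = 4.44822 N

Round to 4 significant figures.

446.5 kPa × 1000 = 446500 Pa
1.460 in² × 0.00064516 = 9.41934×10⁻⁴ m²
F = P × A = 446500 Pa × 9.41934×10⁻⁴ m² = 420.574 N
420.574 N ÷ (4.44822 N/lbf) = 94.5488 lbf

94.55 lbf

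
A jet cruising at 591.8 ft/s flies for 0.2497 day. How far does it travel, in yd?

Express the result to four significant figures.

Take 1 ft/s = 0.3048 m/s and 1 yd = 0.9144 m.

4.256×10⁶ yd

591.8 ft/s × 0.3048 → 180.381 m/s
0.2497 day × 86400 → 21574.1 s
d = v × t = 180.381 m/s × 21574.1 s = 3.89156×10⁶ m
3.89156×10⁶ m ÷ (0.9144 m/yd) = 4.25586×10⁶ yd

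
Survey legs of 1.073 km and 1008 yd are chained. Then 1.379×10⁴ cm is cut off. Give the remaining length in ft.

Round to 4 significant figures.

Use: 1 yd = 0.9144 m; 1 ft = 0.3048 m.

6092 ft

1.073 km × 1000 = 1073 m
1008 yd × 0.9144 = 921.715 m
1.379×10⁴ cm × 0.01 = 137.9 m
Sum: 1073 + 921.715 − 137.9 = 1856.82 m
In ft: 1856.82 / 0.3048 = 6091.93 ft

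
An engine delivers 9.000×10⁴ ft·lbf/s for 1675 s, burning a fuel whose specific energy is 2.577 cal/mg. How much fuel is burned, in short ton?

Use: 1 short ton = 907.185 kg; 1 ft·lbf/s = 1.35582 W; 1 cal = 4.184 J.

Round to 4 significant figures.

0.02090 short ton

9.000×10⁴ ft·lbf/s → 122024 W
E = P × t = 122024 × 1675 = 2.0439×10⁸ J
2.577 cal/mg → 1.07822×10⁷ J/kg
m = E / e_s = 2.0439×10⁸ / 1.07822×10⁷ = 18.9562 kg
In short ton: 18.9562 / 907.185 = 0.0208956 short ton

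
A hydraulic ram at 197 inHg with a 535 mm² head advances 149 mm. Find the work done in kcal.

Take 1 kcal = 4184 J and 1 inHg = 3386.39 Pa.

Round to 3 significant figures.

0.0127 kcal

197 inHg → 667119 Pa
535 mm² → 5.35×10⁻⁴ m²
F = P × A = 667119 × 5.35×10⁻⁴ = 356.909 N
149 mm → 0.149 m
W = F × d = 356.909 × 0.149 = 53.1794 J
In kcal: 53.1794 / 4184 = 0.0127102 kcal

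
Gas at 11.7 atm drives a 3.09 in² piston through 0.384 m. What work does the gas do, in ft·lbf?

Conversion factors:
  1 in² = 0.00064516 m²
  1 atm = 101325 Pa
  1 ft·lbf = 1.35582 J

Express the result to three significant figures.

669 ft·lbf

11.7 atm → 1.1855×10⁶ Pa
3.09 in² → 0.00199354 m²
F = P × A = 1.1855×10⁶ × 0.00199354 = 2363.34 N
W = F × d = 2363.34 × 0.384 = 907.523 J
In ft·lbf: 907.523 / 1.35582 = 669.354 ft·lbf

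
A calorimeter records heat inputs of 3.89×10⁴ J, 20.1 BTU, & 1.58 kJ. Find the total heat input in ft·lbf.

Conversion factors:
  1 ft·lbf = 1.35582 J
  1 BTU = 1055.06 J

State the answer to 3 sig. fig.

4.55×10⁴ ft·lbf

3.89×10⁴ J (already J)
20.1 BTU × 1055.06 → 21206.7 J
1.58 kJ × 1000 → 1580 J
Combined: 38900 + 21206.7 + 1580 = 61686.7 J
In ft·lbf: 61686.7 / 1.35582 = 45497.7 ft·lbf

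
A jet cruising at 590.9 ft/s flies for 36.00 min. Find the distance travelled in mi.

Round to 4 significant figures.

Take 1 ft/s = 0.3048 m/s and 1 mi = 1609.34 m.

590.9 ft/s × 0.3048 = 180.106 m/s
36.00 min × 60 = 2160 s
d = v × t = 180.106 m/s × 2160 s = 389029 m
389029 m ÷ (1609.34 m/mi) = 241.732 mi

241.7 mi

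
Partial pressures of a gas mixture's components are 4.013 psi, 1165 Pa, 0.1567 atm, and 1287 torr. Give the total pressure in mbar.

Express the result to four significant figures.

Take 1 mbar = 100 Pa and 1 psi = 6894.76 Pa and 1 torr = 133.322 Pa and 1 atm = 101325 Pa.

4.013 psi × 6894.76 = 27668.7 Pa
1165 Pa (already Pa)
0.1567 atm × 101325 = 15877.6 Pa
1287 torr × 133.322 = 171585 Pa
Sum: 27668.7 + 1165 + 15877.6 + 171585 = 216296 Pa
In mbar: 216296 / 100 = 2162.96 mbar

2163 mbar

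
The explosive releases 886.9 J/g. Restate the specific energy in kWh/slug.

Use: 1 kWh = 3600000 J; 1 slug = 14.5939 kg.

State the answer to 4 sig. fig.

886.9 J/g ÷ 0.001 kg/g = 886900 J/kg
886900 J/kg ÷ 3600000 J/kWh × 14.5939 kg/slug = 3.59537 kWh/slug

3.595 kWh/slug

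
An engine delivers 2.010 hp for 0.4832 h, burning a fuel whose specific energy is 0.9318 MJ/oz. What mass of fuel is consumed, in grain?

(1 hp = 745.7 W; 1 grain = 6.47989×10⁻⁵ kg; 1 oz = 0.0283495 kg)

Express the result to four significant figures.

1224 grain

2.010 hp → 1498.86 W
0.4832 h → 1739.52 s
E = P × t = 1498.86 × 1739.52 = 2.6073×10⁶ J
0.9318 MJ/oz → 3.28683×10⁷ J/kg
m = E / e_s = 2.6073×10⁶ / 3.28683×10⁷ = 0.0793257 kg
In grain: 0.0793257 / 6.47989×10⁻⁵ = 1224.18 grain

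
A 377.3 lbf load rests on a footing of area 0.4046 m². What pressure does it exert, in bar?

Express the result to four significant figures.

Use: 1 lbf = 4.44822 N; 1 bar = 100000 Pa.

0.04148 bar

377.3 lbf × 4.44822 → 1678.31 N
P = F / A = 1678.31 N / 0.4046 m² = 4148.07 Pa
4148.07 Pa ÷ (100000 Pa/bar) = 0.0414807 bar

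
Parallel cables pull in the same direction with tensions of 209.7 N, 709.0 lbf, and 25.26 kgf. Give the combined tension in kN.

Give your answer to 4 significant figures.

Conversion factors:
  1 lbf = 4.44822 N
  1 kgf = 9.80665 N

3.611 kN

209.7 N (already N)
709.0 lbf × 4.44822 = 3153.79 N
25.26 kgf × 9.80665 = 247.716 N
Combined: 209.7 + 3153.79 + 247.716 = 3611.21 N
In kN: 3611.21 / 1000 = 3.61121 kN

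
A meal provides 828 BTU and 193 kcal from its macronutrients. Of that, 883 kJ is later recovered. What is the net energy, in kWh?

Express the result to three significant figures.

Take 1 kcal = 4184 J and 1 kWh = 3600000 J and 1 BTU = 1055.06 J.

828 BTU × 1055.06 → 873590 J
193 kcal × 4184 → 807512 J
883 kJ × 1000 → 883000 J
Net: 873590 + 807512 − 883000 = 798102 J
In kWh: 798102 / 3600000 = 0.221695 kWh

0.222 kWh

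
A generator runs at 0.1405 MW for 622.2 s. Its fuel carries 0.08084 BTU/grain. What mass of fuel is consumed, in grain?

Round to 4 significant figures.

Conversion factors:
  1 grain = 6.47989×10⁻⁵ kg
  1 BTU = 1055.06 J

0.1405 MW → 140500 W
E = P × t = 140500 × 622.2 = 8.74191×10⁷ J
0.08084 BTU/grain → 1.31624×10⁶ J/kg
m = E / e_s = 8.74191×10⁷ / 1.31624×10⁶ = 66.4158 kg
In grain: 66.4158 / 6.47989×10⁻⁵ = 1.02495×10⁶ grain

1.025×10⁶ grain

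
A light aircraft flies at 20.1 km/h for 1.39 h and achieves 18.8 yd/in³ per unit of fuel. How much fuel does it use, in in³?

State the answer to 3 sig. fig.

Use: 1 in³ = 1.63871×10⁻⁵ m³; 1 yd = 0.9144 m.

20.1 km/h → 5.58333 m/s
1.39 h → 5004 s
d = v × t = 5.58333 × 5004 = 27939 m
18.8 yd/in³ → 1.04904×10⁶ m/m³
V = d / (distance per unit fuel) = 27939 / 1.04904×10⁶ = 0.0266329 m³
In in³: 0.0266329 / 1.63871×10⁻⁵ = 1625.24 in³

1630 in³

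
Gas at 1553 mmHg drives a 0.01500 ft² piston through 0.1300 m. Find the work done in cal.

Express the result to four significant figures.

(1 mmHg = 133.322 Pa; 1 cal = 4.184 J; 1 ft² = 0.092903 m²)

1553 mmHg → 207049 Pa
0.01500 ft² → 0.00139354 m²
F = P × A = 207049 × 0.00139354 = 288.531 N
W = F × d = 288.531 × 0.13 = 37.509 J
In cal: 37.509 / 4.184 = 8.96487 cal

8.965 cal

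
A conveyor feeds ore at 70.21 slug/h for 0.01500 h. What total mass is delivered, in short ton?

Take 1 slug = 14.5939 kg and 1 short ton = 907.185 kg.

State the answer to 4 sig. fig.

0.01694 short ton

70.21 slug/h → 0.284622 kg/s
0.01500 h → 54 s
m = ṁ × t = 0.284622 × 54 = 15.3696 kg
In short ton: 15.3696 / 907.185 = 0.0169421 short ton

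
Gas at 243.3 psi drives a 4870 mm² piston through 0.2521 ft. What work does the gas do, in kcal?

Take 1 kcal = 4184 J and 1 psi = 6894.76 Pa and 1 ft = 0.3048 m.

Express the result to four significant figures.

0.1500 kcal

243.3 psi → 1.6775×10⁶ Pa
4870 mm² → 0.00487 m²
F = P × A = 1.6775×10⁶ × 0.00487 = 8169.42 N
0.2521 ft → 0.0768401 m
W = F × d = 8169.42 × 0.0768401 = 627.739 J
In kcal: 627.739 / 4184 = 0.150033 kcal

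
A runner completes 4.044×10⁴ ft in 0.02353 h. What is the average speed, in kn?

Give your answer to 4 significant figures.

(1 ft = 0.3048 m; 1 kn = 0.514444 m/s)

282.9 kn

4.044×10⁴ ft × 0.3048 = 12326.1 m
0.02353 h × 3600 = 84.708 s
v = d / t = 12326.1 m / 84.708 s = 145.513 m/s
145.513 m/s ÷ (0.514444 m/s/kn) = 282.855 kn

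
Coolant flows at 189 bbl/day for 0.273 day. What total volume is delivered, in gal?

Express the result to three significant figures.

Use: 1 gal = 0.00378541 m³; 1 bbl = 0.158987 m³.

2170 gal

189 bbl/day → 3.47784×10⁻⁴ m³/s
0.273 day → 23587.2 s
V = Q × t = 3.47784×10⁻⁴ × 23587.2 = 8.20325 m³
In gal: 8.20325 / 0.00378541 = 2167.07 gal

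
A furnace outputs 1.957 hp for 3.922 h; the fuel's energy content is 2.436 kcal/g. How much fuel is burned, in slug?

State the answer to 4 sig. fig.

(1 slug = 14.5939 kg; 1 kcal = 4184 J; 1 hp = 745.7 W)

0.1385 slug

1.957 hp → 1459.33 W
3.922 h → 14119.2 s
E = P × t = 1459.33 × 14119.2 = 2.06046×10⁷ J
2.436 kcal/g → 1.01922×10⁷ J/kg
m = E / e_s = 2.06046×10⁷ / 1.01922×10⁷ = 2.0216 kg
In slug: 2.0216 / 14.5939 = 0.138524 slug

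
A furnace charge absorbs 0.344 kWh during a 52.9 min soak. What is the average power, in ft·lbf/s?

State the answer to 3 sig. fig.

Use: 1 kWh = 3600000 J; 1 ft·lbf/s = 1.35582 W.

0.344 kWh × 3600000 → 1.2384×10⁶ J
52.9 min × 60 → 3174 s
P = E / t = 1.2384×10⁶ J / 3174 s = 390.17 W
390.17 W ÷ (1.35582 W/ft·lbf/s) = 287.774 ft·lbf/s

288 ft·lbf/s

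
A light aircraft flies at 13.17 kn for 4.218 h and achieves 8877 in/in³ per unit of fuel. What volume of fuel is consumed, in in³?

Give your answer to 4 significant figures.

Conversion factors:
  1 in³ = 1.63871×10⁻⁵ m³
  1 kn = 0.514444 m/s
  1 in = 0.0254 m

13.17 kn → 6.77523 m/s
4.218 h → 15184.8 s
d = v × t = 6.77523 × 15184.8 = 102881 m
8877 in/in³ → 1.37593×10⁷ m/m³
V = d / (distance per unit fuel) = 102881 / 1.37593×10⁷ = 0.0074772 m³
In in³: 0.0074772 / 1.63871×10⁻⁵ = 456.286 in³

456.3 in³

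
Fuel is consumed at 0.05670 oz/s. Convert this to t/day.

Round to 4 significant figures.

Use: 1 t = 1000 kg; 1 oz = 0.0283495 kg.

0.1389 t/day

0.05670 oz/s × 0.0283495 kg/oz = 0.00160742 kg/s
0.00160742 kg/s ÷ 1000 kg/t × 86400 s/day = 0.138881 t/day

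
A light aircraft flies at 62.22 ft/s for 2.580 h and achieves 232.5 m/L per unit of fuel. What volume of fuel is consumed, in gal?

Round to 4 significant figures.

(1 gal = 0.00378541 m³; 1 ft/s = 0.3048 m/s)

200.1 gal

62.22 ft/s → 18.9647 m/s
2.580 h → 9288 s
d = v × t = 18.9647 × 9288 = 176144 m
232.5 m/L → 232500 m/m³
V = d / (distance per unit fuel) = 176144 / 232500 = 0.757609 m³
In gal: 0.757609 / 0.00378541 = 200.139 gal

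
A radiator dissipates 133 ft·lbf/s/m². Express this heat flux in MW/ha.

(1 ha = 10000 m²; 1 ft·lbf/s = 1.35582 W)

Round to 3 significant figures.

133 ft·lbf/s/m² × 1.35582 W/ft·lbf/s = 180.324 W/m²
180.324 W/m² ÷ 1000000 W/MW × 10000 m²/ha = 1.80324 MW/ha

1.80 MW/ha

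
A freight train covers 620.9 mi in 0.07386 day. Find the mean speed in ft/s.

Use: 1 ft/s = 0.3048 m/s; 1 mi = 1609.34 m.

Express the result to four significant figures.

620.9 mi × 1609.34 = 999239 m
0.07386 day × 86400 = 6381.5 s
v = d / t = 999239 m / 6381.5 s = 156.584 m/s
156.584 m/s ÷ (0.3048 m/s/ft/s) = 513.727 ft/s

513.7 ft/s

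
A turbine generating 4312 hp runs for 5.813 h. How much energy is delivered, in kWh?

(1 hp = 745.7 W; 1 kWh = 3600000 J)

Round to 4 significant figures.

4312 hp × 745.7 → 3.21546×10⁶ W
5.813 h × 3600 → 20926.8 s
E = P × t = 3.21546×10⁶ W × 20926.8 s = 6.72893×10¹⁰ J
6.72893×10¹⁰ J ÷ (3600000 J/kWh) = 18691.5 kWh

1.869×10⁴ kWh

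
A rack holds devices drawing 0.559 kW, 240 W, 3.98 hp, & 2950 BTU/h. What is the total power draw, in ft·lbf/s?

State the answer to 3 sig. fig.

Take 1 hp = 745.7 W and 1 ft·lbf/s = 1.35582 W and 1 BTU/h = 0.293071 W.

0.559 kW × 1000 = 559 W
240 W (already W)
3.98 hp × 745.7 = 2967.89 W
2950 BTU/h × 0.293071 = 864.559 W
Combined: 559 + 240 + 2967.89 + 864.559 = 4631.45 W
In ft·lbf/s: 4631.45 / 1.35582 = 3415.98 ft·lbf/s

3420 ft·lbf/s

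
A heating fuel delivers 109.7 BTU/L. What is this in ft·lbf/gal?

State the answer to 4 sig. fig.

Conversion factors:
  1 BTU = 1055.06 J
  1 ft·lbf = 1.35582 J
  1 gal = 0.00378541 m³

3.231×10⁵ ft·lbf/gal

109.7 BTU/L × 1055.06 J/BTU ÷ 0.001 m³/L = 1.1574×10⁸ J/m³
1.1574×10⁸ J/m³ ÷ 1.35582 J/ft·lbf × 0.00378541 m³/gal = 323143 ft·lbf/gal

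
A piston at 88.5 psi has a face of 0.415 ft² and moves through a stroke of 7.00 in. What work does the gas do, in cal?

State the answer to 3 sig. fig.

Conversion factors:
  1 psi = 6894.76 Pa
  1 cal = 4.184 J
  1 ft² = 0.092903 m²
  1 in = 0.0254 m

1000 cal

88.5 psi → 610186 Pa
0.415 ft² → 0.0385547 m²
F = P × A = 610186 × 0.0385547 = 23525.5 N
7.00 in → 0.1778 m
W = F × d = 23525.5 × 0.1778 = 4182.83 J
In cal: 4182.83 / 4.184 = 999.72 cal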